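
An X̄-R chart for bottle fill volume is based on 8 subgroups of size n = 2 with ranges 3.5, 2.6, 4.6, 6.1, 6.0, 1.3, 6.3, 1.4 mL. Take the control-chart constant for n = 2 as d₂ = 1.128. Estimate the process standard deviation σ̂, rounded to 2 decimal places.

R̄ = (3.5 + 2.6 + 4.6 + 6.1 + 6.0 + 1.3 + 6.3 + 1.4) / 8 = 3.9750
σ̂ = R̄ / d₂ = 3.9750 / 1.128 = 3.5239

3.52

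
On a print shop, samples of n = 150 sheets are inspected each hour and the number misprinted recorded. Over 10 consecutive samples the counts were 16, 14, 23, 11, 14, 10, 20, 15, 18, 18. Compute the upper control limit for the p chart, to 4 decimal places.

0.1814

p̄ = Σdᵢ / (k·n) = 159 / (10 × 150) = 0.10600
UCL = p̄ + 3·√(p̄(1−p̄)/n) = 0.10600 + 3 × √(0.10600×0.89400/150) = 0.10600 + 3 × 0.02513 = 0.18140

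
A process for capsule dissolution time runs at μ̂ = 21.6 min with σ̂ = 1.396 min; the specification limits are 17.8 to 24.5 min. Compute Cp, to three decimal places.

0.800

Cp = (USL − LSL) / (6σ̂) = (24.5 − 17.8) / (6 × 1.396) = 6.7000 / 8.3760 = 0.7999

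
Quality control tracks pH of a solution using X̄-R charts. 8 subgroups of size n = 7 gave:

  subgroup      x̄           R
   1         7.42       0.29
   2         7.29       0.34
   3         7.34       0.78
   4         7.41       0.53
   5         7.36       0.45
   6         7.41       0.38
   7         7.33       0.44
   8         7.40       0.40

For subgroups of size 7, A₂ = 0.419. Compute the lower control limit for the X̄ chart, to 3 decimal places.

X̄̄ = (7.42 + 7.29 + 7.34 + 7.41 + 7.36 + 7.41 + 7.33 + 7.40) / 8 = 58.9600 / 8 = 7.3700
R̄ = (0.29 + 0.34 + 0.78 + 0.53 + 0.45 + 0.38 + 0.44 + 0.40) / 8 = 3.6100 / 8 = 0.4513
LCL = X̄̄ − A₂·R̄ = 7.3700 − 0.419 × 0.4513 = 7.1809

7.181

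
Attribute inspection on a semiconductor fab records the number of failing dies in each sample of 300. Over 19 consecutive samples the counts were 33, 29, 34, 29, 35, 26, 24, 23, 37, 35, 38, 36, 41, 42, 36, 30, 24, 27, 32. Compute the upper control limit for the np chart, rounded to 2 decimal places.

48.23

p̄ = Σdᵢ / (k·n) = 611 / (19 × 300) = 0.10719
UCL = np̄ + 3·√(np̄(1−p̄)) = 32.1579 + 3 × √(32.1579×0.89281) = 32.1579 + 3 × 5.3582 = 48.2326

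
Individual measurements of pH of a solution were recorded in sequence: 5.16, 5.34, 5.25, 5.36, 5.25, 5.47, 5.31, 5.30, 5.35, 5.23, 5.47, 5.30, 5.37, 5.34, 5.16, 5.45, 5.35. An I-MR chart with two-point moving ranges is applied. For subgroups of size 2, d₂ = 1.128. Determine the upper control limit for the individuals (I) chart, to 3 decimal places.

5.675

X̄ = (5.16 + 5.34 + 5.25 + 5.36 + 5.25 + 5.47 + 5.31 + 5.30 + 5.35 + 5.23 + 5.47 + 5.30 + 5.37 + 5.34 + 5.16 + 5.45 + 5.35) / 17 = 5.3212
Moving ranges: 0.18, 0.09, 0.11, 0.11, 0.22, 0.16, 0.01, 0.05, 0.12, 0.24, 0.17, 0.07, 0.03, 0.18, 0.29, 0.10; M̄R̄ = 2.1300 / 16 = 0.1331
UCL = X̄ + 3·M̄R̄/d₂ = 5.3212 + 3 × 0.1331 / 1.128 = 5.6752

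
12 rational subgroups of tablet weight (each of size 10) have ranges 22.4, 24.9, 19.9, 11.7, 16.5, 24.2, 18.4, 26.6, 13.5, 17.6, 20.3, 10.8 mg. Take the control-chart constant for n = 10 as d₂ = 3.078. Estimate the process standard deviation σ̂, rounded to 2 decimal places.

R̄ = (22.4 + 24.9 + 19.9 + 11.7 + 16.5 + 24.2 + 18.4 + 26.6 + 13.5 + 17.6 + 20.3 + 10.8) / 12 = 18.9000
σ̂ = R̄ / d₂ = 18.9000 / 3.078 = 6.1404

6.14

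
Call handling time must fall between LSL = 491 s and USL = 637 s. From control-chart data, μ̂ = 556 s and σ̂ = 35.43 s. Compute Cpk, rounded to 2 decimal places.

Cpu = (USL − μ̂) / (3σ̂) = (637 − 556) / (3 × 35.43) = 0.7621; Cpl = (μ̂ − LSL) / (3σ̂) = (556 − 491) / (3 × 35.43) = 0.6115; Cpk = min(Cpu, Cpl) = 0.6115

0.61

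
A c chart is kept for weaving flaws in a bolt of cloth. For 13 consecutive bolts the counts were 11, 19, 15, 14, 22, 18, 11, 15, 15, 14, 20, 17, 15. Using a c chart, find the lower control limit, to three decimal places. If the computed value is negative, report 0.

3.904

c̄ = (11 + 19 + 15 + 14 + 22 + 18 + 11 + 15 + 15 + 14 + 20 + 17 + 15) / 13 = 206 / 13 = 15.8462
LCL = c̄ − 3√c̄ = 15.8462 − 3 × 3.9807 = 3.9040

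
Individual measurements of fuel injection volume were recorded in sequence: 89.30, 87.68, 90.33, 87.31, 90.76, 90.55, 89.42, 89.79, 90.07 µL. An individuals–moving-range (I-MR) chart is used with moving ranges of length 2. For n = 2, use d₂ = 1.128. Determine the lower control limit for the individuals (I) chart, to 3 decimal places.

85.236

X̄ = (89.30 + 87.68 + 90.33 + 87.31 + 90.76 + 90.55 + 89.42 + 89.79 + 90.07) / 9 = 89.4678
Moving ranges: 1.62, 2.65, 3.02, 3.45, 0.21, 1.13, 0.37, 0.28; M̄R̄ = 12.7300 / 8 = 1.5913
LCL = X̄ − 3·M̄R̄/d₂ = 89.4678 − 3 × 1.5913 / 1.128 = 85.2357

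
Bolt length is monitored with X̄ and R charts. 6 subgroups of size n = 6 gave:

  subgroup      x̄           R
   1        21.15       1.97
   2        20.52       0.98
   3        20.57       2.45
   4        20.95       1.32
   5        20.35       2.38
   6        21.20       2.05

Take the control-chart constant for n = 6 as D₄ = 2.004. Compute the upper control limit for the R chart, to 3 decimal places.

3.724

R̄ = (1.97 + 0.98 + 2.45 + 1.32 + 2.38 + 2.05) / 6 = 11.1500 / 6 = 1.8583
UCL_R = D₄·R̄ = 2.004 × 1.8583 = 3.7241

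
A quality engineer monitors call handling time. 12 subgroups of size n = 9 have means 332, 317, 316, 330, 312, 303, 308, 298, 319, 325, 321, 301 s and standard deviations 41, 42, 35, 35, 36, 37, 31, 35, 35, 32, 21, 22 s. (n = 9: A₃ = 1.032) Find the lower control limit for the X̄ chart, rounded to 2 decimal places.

280.59

X̄̄ = (332 + 317 + 316 + 330 + 312 + 303 + 308 + 298 + 319 + 325 + 321 + 301) / 12 = 315.1667
s̄ = (41 + 42 + 35 + 35 + 36 + 37 + 31 + 35 + 35 + 32 + 21 + 22) / 12 = 33.5000
LCL = X̄̄ − A₃·s̄ = 315.1667 − 1.032 × 33.5000 = 280.5947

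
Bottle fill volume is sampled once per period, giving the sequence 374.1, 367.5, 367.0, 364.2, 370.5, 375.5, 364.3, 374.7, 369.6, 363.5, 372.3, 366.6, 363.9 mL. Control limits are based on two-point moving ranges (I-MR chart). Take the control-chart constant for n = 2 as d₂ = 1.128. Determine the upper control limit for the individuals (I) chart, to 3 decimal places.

X̄ = (374.1 + 367.5 + 367.0 + 364.2 + 370.5 + 375.5 + 364.3 + 374.7 + 369.6 + 363.5 + 372.3 + 366.6 + 363.9) / 13 = 368.7462
Moving ranges: 6.6, 0.5, 2.8, 6.3, 5.0, 11.2, 10.4, 5.1, 6.1, 8.8, 5.7, 2.7; M̄R̄ = 71.2000 / 12 = 5.9333
UCL = X̄ + 3·M̄R̄/d₂ = 368.7462 + 3 × 5.9333 / 1.128 = 384.5263

384.526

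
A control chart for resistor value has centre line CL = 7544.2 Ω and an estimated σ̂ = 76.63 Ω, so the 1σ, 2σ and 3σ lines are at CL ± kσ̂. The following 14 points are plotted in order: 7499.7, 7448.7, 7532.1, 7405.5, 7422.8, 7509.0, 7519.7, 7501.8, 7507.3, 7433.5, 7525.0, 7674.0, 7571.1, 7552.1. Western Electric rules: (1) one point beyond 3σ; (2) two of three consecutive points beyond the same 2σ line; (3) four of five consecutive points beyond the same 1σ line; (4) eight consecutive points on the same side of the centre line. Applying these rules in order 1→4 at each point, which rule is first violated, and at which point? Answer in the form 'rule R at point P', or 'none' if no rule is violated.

Zone of each point (C = within 1σ̂, B = 1σ̂–2σ̂, A = 2σ̂–3σ̂, * = beyond 3σ̂; sign = side of CL): 1:-C, 2:-B, 3:-C, 4:-B, 5:-B, 6:-C, 7:-C, 8:-C, 9:-C, 10:-B, 11:-C, 12:+B, 13:+C, 14:+C
Rule 4 (eight consecutive points on the same side of the centre line) is satisfied at point 8.

rule 4 at point 8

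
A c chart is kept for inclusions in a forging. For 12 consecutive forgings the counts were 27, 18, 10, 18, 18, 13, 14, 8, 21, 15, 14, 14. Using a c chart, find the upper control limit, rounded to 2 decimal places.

27.77

c̄ = (27 + 18 + 10 + 18 + 18 + 13 + 14 + 8 + 21 + 15 + 14 + 14) / 12 = 190 / 12 = 15.8333
UCL = c̄ + 3√c̄ = 15.8333 + 3 × √15.8333 = 15.8333 + 3 × 3.9791 = 27.7707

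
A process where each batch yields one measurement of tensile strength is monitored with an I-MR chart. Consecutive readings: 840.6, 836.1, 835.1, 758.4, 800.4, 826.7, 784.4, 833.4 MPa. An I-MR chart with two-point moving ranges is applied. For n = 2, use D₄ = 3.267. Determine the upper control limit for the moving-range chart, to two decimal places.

112.85

Moving ranges: 4.5, 1.0, 76.7, 42.0, 26.3, 42.3, 49.0; M̄R̄ = 241.8000 / 7 = 34.5429
UCL_MR = D₄·M̄R̄ = 3.267 × 34.5429 = 112.8515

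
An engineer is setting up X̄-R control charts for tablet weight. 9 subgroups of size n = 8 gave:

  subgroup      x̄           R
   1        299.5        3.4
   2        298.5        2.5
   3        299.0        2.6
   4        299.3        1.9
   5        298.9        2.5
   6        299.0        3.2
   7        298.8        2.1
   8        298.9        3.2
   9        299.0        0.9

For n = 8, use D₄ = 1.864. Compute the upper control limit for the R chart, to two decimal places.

R̄ = (3.4 + 2.5 + 2.6 + 1.9 + 2.5 + 3.2 + 2.1 + 3.2 + 0.9) / 9 = 22.3000 / 9 = 2.4778
UCL_R = D₄·R̄ = 1.864 × 2.4778 = 4.6186

4.62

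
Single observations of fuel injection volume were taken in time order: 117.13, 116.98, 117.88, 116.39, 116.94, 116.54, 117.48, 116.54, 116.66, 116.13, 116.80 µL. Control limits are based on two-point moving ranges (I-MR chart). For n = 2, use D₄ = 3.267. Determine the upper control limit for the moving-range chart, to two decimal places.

2.19

Moving ranges: 0.15, 0.90, 1.49, 0.55, 0.40, 0.94, 0.94, 0.12, 0.53, 0.67; M̄R̄ = 6.6900 / 10 = 0.6690
UCL_MR = D₄·M̄R̄ = 3.267 × 0.6690 = 2.1856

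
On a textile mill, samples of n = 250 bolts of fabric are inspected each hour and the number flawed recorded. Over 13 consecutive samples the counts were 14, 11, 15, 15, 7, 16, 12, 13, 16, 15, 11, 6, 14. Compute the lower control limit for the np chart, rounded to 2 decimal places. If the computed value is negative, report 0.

2.28

p̄ = Σdᵢ / (k·n) = 165 / (13 × 250) = 0.05077
LCL = np̄ − 3·√(np̄(1−p̄)) = 12.6923 − 3 × 3.4710 = 2.2793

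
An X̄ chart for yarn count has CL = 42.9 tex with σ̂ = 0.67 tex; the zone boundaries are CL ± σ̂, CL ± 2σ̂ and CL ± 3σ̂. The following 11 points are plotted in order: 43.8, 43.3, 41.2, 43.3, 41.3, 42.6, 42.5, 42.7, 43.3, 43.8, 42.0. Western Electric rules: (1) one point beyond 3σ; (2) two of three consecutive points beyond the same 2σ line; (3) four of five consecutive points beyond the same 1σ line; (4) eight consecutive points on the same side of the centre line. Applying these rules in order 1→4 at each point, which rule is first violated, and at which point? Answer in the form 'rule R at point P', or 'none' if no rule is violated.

Zone of each point (C = within 1σ̂, B = 1σ̂–2σ̂, A = 2σ̂–3σ̂, * = beyond 3σ̂; sign = side of CL): 1:+B, 2:+C, 3:-A, 4:+C, 5:-A, 6:-C, 7:-C, 8:-C, 9:+C, 10:+B, 11:-B
Rule 2 (two of three consecutive points beyond the same 2σ limit) is satisfied at point 5.

rule 2 at point 5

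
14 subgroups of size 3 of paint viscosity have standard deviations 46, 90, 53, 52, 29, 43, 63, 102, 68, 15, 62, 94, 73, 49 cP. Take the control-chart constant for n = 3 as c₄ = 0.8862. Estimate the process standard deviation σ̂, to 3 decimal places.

s̄ = (46 + 90 + 53 + 52 + 29 + 43 + 63 + 102 + 68 + 15 + 62 + 94 + 73 + 49) / 14 = 59.9286
σ̂ = s̄ / c₄ = 59.9286 / 0.8862 = 67.6242

67.624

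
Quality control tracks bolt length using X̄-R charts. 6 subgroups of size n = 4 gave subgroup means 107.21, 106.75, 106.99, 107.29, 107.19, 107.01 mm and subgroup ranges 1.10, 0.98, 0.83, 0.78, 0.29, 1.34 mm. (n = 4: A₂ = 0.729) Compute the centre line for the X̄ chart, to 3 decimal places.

107.073

X̄̄ = (107.21 + 106.75 + 106.99 + 107.29 + 107.19 + 107.01) / 6 = 642.4400 / 6 = 107.0733
CL = X̄̄ = 107.0733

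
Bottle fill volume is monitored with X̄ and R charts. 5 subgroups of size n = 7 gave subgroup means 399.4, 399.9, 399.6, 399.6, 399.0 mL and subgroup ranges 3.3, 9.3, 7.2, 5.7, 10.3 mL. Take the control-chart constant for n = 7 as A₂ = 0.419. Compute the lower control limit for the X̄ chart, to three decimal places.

396.500

X̄̄ = (399.4 + 399.9 + 399.6 + 399.6 + 399.0) / 5 = 1997.5000 / 5 = 399.5000
R̄ = (3.3 + 9.3 + 7.2 + 5.7 + 10.3) / 5 = 35.8000 / 5 = 7.1600
LCL = X̄̄ − A₂·R̄ = 399.5000 − 0.419 × 7.1600 = 396.5000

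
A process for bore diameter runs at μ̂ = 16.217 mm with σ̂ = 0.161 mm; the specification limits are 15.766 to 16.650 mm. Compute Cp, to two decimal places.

0.92

Cp = (USL − LSL) / (6σ̂) = (16.650 − 15.766) / (6 × 0.161) = 0.8840 / 0.9660 = 0.9151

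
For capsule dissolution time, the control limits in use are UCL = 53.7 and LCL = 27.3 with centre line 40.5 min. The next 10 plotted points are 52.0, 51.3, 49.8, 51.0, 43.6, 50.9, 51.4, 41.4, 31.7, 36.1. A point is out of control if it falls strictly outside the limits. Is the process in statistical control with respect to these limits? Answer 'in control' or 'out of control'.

All 10 points lie within [27.3, 53.7].

in control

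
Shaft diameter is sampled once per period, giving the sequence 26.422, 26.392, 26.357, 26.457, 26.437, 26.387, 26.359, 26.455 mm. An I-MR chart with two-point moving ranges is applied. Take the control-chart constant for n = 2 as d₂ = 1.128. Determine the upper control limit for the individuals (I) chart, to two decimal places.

26.54

X̄ = (26.422 + 26.392 + 26.357 + 26.457 + 26.437 + 26.387 + 26.359 + 26.455) / 8 = 26.4082
Moving ranges: 0.030, 0.035, 0.100, 0.020, 0.050, 0.028, 0.096; M̄R̄ = 0.3590 / 7 = 0.0513
UCL = X̄ + 3·M̄R̄/d₂ = 26.4082 + 3 × 0.0513 / 1.128 = 26.5446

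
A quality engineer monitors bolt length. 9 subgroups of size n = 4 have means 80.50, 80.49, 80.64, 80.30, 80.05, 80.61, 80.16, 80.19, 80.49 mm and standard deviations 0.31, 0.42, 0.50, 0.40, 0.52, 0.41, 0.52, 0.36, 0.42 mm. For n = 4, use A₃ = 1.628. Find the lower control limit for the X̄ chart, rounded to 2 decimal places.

79.68

X̄̄ = (80.50 + 80.49 + 80.64 + 80.30 + 80.05 + 80.61 + 80.16 + 80.19 + 80.49) / 9 = 80.3811
s̄ = (0.31 + 0.42 + 0.50 + 0.40 + 0.52 + 0.41 + 0.52 + 0.36 + 0.42) / 9 = 0.4289
LCL = X̄̄ − A₃·s̄ = 80.3811 − 1.628 × 0.4289 = 79.6829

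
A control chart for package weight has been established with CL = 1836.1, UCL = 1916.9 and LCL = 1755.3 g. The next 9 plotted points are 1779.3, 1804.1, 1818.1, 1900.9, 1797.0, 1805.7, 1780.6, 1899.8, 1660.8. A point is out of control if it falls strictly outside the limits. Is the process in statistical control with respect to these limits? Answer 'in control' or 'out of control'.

out of control

Compare each point to [1755.3, 1916.9]: sample 9 = 1660.8 < LCL.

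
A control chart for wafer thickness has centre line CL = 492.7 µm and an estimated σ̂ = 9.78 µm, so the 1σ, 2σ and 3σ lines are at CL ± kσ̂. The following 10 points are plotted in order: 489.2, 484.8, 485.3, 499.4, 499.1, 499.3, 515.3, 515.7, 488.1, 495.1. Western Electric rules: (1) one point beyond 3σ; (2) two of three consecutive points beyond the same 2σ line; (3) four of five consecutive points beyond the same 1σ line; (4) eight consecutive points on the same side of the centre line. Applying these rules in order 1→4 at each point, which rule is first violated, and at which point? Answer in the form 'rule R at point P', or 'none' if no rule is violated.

Zone of each point (C = within 1σ̂, B = 1σ̂–2σ̂, A = 2σ̂–3σ̂, * = beyond 3σ̂; sign = side of CL): 1:-C, 2:-C, 3:-C, 4:+C, 5:+C, 6:+C, 7:+A, 8:+A, 9:-C, 10:+C
Rule 2 (two of three consecutive points beyond the same 2σ limit) is satisfied at point 8.

rule 2 at point 8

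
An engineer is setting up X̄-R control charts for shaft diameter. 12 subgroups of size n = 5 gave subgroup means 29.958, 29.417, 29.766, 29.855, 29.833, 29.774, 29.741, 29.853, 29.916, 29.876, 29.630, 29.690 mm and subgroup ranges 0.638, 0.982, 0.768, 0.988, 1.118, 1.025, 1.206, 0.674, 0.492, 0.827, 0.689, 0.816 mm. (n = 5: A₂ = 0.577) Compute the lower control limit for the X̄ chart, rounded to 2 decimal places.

X̄̄ = (29.958 + 29.417 + 29.766 + 29.855 + 29.833 + 29.774 + 29.741 + 29.853 + 29.916 + 29.876 + 29.630 + 29.690) / 12 = 357.3090 / 12 = 29.7758
R̄ = (0.638 + 0.982 + 0.768 + 0.988 + 1.118 + 1.025 + 1.206 + 0.674 + 0.492 + 0.827 + 0.689 + 0.816) / 12 = 10.2230 / 12 = 0.8519
LCL = X̄̄ − A₂·R̄ = 29.7758 − 0.577 × 0.8519 = 29.2842

29.28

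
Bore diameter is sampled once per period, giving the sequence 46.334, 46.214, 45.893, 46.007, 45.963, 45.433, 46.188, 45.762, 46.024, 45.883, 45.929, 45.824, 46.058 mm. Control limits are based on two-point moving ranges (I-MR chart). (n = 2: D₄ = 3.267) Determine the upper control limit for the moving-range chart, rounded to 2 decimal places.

Moving ranges: 0.120, 0.321, 0.114, 0.044, 0.530, 0.755, 0.426, 0.262, 0.141, 0.046, 0.105, 0.234; M̄R̄ = 3.0980 / 12 = 0.2582
UCL_MR = D₄·M̄R̄ = 3.267 × 0.2582 = 0.8434

0.84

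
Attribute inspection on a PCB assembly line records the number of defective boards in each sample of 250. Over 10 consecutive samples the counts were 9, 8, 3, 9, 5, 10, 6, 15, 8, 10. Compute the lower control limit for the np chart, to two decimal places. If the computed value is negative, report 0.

0.00

p̄ = Σdᵢ / (k·n) = 83 / (10 × 250) = 0.03320
LCL = np̄ − 3·√(np̄(1−p̄)) = 8.3000 − 3 × 2.8327 = -0.1982 → 0 (negative, so LCL = 0)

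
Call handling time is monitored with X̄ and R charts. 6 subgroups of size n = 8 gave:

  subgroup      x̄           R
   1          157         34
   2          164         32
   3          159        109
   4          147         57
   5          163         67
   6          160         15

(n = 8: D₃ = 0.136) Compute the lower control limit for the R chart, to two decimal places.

7.12

R̄ = (34 + 32 + 109 + 57 + 67 + 15) / 6 = 314.0000 / 6 = 52.3333
LCL_R = D₃·R̄ = 0.136 × 52.3333 = 7.1173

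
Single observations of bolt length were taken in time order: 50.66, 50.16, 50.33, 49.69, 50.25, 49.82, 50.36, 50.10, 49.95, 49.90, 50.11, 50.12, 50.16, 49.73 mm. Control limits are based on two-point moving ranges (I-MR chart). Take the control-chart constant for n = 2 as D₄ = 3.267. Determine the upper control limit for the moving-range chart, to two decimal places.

1.00

Moving ranges: 0.50, 0.17, 0.64, 0.56, 0.43, 0.54, 0.26, 0.15, 0.05, 0.21, 0.01, 0.04, 0.43; M̄R̄ = 3.9900 / 13 = 0.3069
UCL_MR = D₄·M̄R̄ = 3.267 × 0.3069 = 1.0027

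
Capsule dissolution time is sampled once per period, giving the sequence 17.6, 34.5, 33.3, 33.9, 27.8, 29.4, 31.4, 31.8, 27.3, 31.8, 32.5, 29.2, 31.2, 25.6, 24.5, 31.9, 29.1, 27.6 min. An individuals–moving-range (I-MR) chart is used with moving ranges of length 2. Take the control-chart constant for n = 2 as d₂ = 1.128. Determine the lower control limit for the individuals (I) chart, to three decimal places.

X̄ = (17.6 + 34.5 + 33.3 + 33.9 + 27.8 + 29.4 + 31.4 + 31.8 + 27.3 + 31.8 + 32.5 + 29.2 + 31.2 + 25.6 + 24.5 + 31.9 + 29.1 + 27.6) / 18 = 29.4667
Moving ranges: 16.9, 1.2, 0.6, 6.1, 1.6, 2.0, 0.4, 4.5, 4.5, 0.7, 3.3, 2.0, 5.6, 1.1, 7.4, 2.8, 1.5; M̄R̄ = 62.2000 / 17 = 3.6588
LCL = X̄ − 3·M̄R̄/d₂ = 29.4667 − 3 × 3.6588 / 1.128 = 19.7358

19.736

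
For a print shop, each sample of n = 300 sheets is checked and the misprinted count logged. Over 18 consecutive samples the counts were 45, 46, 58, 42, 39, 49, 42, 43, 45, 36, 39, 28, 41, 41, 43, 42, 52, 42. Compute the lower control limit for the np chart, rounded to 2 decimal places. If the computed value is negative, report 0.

24.75

p̄ = Σdᵢ / (k·n) = 773 / (18 × 300) = 0.14315
LCL = np̄ − 3·√(np̄(1−p̄)) = 42.9444 − 3 × 6.0661 = 24.7463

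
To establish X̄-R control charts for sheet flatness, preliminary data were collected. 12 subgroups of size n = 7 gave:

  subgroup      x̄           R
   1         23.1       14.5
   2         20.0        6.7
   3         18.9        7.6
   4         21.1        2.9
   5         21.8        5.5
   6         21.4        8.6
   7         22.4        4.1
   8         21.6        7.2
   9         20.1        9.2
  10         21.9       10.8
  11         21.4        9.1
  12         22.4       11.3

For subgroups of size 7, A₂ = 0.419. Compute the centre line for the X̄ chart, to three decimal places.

21.342

X̄̄ = (23.1 + 20.0 + 18.9 + 21.1 + 21.8 + 21.4 + 22.4 + 21.6 + 20.1 + 21.9 + 21.4 + 22.4) / 12 = 256.1000 / 12 = 21.3417
CL = X̄̄ = 21.3417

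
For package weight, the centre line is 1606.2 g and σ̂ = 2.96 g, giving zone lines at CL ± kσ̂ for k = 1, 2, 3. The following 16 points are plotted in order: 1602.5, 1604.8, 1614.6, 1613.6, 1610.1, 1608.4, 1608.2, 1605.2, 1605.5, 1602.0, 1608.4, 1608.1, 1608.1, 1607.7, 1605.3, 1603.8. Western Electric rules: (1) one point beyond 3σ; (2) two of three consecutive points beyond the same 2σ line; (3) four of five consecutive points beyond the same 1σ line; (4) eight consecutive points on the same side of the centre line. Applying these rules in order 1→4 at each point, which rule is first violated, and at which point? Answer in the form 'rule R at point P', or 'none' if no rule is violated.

rule 2 at point 4

Zone of each point (C = within 1σ̂, B = 1σ̂–2σ̂, A = 2σ̂–3σ̂, * = beyond 3σ̂; sign = side of CL): 1:-B, 2:-C, 3:+A, 4:+A, 5:+B, 6:+C, 7:+C, 8:-C, 9:-C, 10:-B, 11:+C, 12:+C, 13:+C, 14:+C, 15:-C, 16:-C
Rule 2 (two of three consecutive points beyond the same 2σ limit) is satisfied at point 4.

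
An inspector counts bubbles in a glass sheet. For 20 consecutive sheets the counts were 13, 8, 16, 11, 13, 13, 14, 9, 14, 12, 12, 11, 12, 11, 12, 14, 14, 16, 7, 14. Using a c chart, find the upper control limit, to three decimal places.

c̄ = (13 + 8 + 16 + 11 + 13 + 13 + 14 + 9 + 14 + 12 + 12 + 11 + 12 + 11 + 12 + 14 + 14 + 16 + 7 + 14) / 20 = 246 / 20 = 12.3000
UCL = c̄ + 3√c̄ = 12.3000 + 3 × √12.3000 = 12.3000 + 3 × 3.5071 = 22.8214

22.821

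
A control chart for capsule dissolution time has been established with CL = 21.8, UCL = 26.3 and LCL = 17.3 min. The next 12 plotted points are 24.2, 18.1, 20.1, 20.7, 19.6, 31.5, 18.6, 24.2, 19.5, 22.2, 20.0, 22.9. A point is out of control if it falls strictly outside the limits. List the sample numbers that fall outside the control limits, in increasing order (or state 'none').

6

Compare each point to [17.3, 26.3]: sample 6 = 31.5 > UCL.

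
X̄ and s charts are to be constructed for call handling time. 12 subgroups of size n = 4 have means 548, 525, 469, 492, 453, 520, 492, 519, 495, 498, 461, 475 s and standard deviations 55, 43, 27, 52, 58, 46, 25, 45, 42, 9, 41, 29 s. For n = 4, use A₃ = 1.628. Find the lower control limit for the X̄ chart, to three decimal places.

431.549

X̄̄ = (548 + 525 + 469 + 492 + 453 + 520 + 492 + 519 + 495 + 498 + 461 + 475) / 12 = 495.5833
s̄ = (55 + 43 + 27 + 52 + 58 + 46 + 25 + 45 + 42 + 9 + 41 + 29) / 12 = 39.3333
LCL = X̄̄ − A₃·s̄ = 495.5833 − 1.628 × 39.3333 = 431.5487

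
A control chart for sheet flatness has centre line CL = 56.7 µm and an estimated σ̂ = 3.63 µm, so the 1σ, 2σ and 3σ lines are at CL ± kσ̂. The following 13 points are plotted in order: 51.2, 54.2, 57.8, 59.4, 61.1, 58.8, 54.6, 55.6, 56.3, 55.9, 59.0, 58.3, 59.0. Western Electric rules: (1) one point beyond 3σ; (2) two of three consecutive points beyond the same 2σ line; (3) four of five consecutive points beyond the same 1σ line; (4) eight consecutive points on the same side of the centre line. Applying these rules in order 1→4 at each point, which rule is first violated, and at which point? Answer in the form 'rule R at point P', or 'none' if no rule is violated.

none

Zone of each point (C = within 1σ̂, B = 1σ̂–2σ̂, A = 2σ̂–3σ̂, * = beyond 3σ̂; sign = side of CL): 1:-B, 2:-C, 3:+C, 4:+C, 5:+B, 6:+C, 7:-C, 8:-C, 9:-C, 10:-C, 11:+C, 12:+C, 13:+C
No rule fires across all 13 points.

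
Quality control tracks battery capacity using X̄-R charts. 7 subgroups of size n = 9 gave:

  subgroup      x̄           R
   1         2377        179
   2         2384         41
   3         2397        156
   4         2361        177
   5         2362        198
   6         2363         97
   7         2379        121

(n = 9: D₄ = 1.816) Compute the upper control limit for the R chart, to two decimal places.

251.39

R̄ = (179 + 41 + 156 + 177 + 198 + 97 + 121) / 7 = 969.0000 / 7 = 138.4286
UCL_R = D₄·R̄ = 1.816 × 138.4286 = 251.3863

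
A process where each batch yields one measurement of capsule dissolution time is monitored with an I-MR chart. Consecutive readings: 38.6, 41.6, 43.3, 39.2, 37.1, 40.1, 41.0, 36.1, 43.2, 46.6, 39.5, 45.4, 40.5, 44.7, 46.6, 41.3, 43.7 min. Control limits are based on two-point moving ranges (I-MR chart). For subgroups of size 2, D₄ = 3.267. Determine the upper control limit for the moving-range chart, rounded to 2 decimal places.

12.64

Moving ranges: 3.0, 1.7, 4.1, 2.1, 3.0, 0.9, 4.9, 7.1, 3.4, 7.1, 5.9, 4.9, 4.2, 1.9, 5.3, 2.4; M̄R̄ = 61.9000 / 16 = 3.8687
UCL_MR = D₄·M̄R̄ = 3.267 × 3.8687 = 12.6392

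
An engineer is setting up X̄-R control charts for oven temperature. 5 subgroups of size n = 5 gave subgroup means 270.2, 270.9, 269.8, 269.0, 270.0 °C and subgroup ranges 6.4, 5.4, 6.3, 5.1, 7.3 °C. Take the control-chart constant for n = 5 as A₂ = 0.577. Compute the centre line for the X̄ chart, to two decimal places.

X̄̄ = (270.2 + 270.9 + 269.8 + 269.0 + 270.0) / 5 = 1349.9000 / 5 = 269.9800
CL = X̄̄ = 269.9800

269.98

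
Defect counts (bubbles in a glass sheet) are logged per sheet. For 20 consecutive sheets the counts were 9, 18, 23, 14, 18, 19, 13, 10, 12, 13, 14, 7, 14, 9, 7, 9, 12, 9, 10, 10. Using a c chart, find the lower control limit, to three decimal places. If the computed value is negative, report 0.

c̄ = (9 + 18 + 23 + 14 + 18 + 19 + 13 + 10 + 12 + 13 + 14 + 7 + 14 + 9 + 7 + 9 + 12 + 9 + 10 + 10) / 20 = 250 / 20 = 12.5000
LCL = c̄ − 3√c̄ = 12.5000 − 3 × 3.5355 = 1.8934

1.893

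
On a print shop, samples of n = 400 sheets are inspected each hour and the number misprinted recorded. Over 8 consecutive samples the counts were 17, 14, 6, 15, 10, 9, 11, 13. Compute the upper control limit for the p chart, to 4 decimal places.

0.0551

p̄ = Σdᵢ / (k·n) = 95 / (8 × 400) = 0.02969
UCL = p̄ + 3·√(p̄(1−p̄)/n) = 0.02969 + 3 × √(0.02969×0.97031/400) = 0.02969 + 3 × 0.00849 = 0.05515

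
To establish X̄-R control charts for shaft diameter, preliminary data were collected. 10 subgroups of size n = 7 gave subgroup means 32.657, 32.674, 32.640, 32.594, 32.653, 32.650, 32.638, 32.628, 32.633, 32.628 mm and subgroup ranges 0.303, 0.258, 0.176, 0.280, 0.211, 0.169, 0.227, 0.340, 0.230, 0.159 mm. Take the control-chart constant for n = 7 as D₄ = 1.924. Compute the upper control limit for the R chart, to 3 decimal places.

0.453

R̄ = (0.303 + 0.258 + 0.176 + 0.280 + 0.211 + 0.169 + 0.227 + 0.340 + 0.230 + 0.159) / 10 = 2.3530 / 10 = 0.2353
UCL_R = D₄·R̄ = 1.924 × 0.2353 = 0.4527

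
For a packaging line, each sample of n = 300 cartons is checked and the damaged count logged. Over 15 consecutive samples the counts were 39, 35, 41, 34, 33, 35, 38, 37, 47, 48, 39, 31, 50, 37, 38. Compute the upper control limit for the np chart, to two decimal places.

p̄ = Σdᵢ / (k·n) = 582 / (15 × 300) = 0.12933
UCL = np̄ + 3·√(np̄(1−p̄)) = 38.8000 + 3 × √(38.8000×0.87067) = 38.8000 + 3 × 5.8122 = 56.2367

56.24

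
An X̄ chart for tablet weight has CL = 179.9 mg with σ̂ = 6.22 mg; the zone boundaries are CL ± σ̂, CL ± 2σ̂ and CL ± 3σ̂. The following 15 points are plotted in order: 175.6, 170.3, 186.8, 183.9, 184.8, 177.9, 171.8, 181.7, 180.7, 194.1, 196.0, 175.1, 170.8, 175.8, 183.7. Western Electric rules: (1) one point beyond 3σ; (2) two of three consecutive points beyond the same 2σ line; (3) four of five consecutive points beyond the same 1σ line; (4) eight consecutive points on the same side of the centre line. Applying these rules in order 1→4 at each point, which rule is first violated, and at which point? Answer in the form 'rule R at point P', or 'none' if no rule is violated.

rule 2 at point 11

Zone of each point (C = within 1σ̂, B = 1σ̂–2σ̂, A = 2σ̂–3σ̂, * = beyond 3σ̂; sign = side of CL): 1:-C, 2:-B, 3:+B, 4:+C, 5:+C, 6:-C, 7:-B, 8:+C, 9:+C, 10:+A, 11:+A, 12:-C, 13:-B, 14:-C, 15:+C
Rule 2 (two of three consecutive points beyond the same 2σ limit) is satisfied at point 11.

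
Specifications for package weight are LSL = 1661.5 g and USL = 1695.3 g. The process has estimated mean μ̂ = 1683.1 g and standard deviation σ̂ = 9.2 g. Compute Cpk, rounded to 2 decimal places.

Cpu = (USL − μ̂) / (3σ̂) = (1695.3 − 1683.1) / (3 × 9.2) = 0.4420; Cpl = (μ̂ − LSL) / (3σ̂) = (1683.1 − 1661.5) / (3 × 9.2) = 0.7826; Cpk = min(Cpu, Cpl) = 0.4420

0.44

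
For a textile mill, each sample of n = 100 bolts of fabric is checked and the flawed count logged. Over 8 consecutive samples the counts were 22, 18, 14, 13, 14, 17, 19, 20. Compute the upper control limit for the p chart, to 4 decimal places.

p̄ = Σdᵢ / (k·n) = 137 / (8 × 100) = 0.17125
UCL = p̄ + 3·√(p̄(1−p̄)/n) = 0.17125 + 3 × √(0.17125×0.82875/100) = 0.17125 + 3 × 0.03767 = 0.28427

0.2843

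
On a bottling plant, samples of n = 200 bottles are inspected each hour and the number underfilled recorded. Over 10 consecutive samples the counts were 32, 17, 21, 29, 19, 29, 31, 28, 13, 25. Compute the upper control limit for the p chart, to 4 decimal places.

0.1914

p̄ = Σdᵢ / (k·n) = 244 / (10 × 200) = 0.12200
UCL = p̄ + 3·√(p̄(1−p̄)/n) = 0.12200 + 3 × √(0.12200×0.87800/200) = 0.12200 + 3 × 0.02314 = 0.19143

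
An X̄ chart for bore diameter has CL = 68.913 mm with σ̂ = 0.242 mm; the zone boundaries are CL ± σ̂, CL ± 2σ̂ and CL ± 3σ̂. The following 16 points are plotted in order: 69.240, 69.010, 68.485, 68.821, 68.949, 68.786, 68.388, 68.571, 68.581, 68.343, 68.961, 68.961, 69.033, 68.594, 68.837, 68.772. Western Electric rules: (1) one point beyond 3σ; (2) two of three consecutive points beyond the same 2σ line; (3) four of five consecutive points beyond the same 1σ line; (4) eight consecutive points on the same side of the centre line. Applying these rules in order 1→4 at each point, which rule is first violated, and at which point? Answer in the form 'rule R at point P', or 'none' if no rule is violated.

Zone of each point (C = within 1σ̂, B = 1σ̂–2σ̂, A = 2σ̂–3σ̂, * = beyond 3σ̂; sign = side of CL): 1:+B, 2:+C, 3:-B, 4:-C, 5:+C, 6:-C, 7:-A, 8:-B, 9:-B, 10:-A, 11:+C, 12:+C, 13:+C, 14:-B, 15:-C, 16:-C
Rule 3 (four of five consecutive points beyond the same 1σ limit) is satisfied at point 10.

rule 3 at point 10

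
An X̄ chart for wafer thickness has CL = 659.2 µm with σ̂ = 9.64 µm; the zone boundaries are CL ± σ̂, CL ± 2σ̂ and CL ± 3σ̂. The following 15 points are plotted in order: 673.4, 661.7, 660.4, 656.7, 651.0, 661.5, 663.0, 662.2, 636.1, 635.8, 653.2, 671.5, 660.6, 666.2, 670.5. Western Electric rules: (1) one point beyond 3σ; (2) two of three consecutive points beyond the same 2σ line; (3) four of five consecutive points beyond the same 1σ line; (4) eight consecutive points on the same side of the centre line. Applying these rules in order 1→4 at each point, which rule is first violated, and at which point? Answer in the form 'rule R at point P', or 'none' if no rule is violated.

Zone of each point (C = within 1σ̂, B = 1σ̂–2σ̂, A = 2σ̂–3σ̂, * = beyond 3σ̂; sign = side of CL): 1:+B, 2:+C, 3:+C, 4:-C, 5:-C, 6:+C, 7:+C, 8:+C, 9:-A, 10:-A, 11:-C, 12:+B, 13:+C, 14:+C, 15:+B
Rule 2 (two of three consecutive points beyond the same 2σ limit) is satisfied at point 10.

rule 2 at point 10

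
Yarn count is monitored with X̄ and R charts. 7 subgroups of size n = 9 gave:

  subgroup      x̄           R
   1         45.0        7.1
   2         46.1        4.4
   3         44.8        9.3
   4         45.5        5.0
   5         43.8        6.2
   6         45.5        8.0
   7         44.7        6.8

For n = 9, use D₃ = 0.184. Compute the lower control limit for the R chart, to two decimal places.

1.23

R̄ = (7.1 + 4.4 + 9.3 + 5.0 + 6.2 + 8.0 + 6.8) / 7 = 46.8000 / 7 = 6.6857
LCL_R = D₃·R̄ = 0.184 × 6.6857 = 1.2302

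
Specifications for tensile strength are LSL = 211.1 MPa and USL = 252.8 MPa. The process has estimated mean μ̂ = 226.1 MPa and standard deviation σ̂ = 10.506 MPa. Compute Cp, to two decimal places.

Cp = (USL − LSL) / (6σ̂) = (252.8 − 211.1) / (6 × 10.506) = 41.7000 / 63.0360 = 0.6615

0.66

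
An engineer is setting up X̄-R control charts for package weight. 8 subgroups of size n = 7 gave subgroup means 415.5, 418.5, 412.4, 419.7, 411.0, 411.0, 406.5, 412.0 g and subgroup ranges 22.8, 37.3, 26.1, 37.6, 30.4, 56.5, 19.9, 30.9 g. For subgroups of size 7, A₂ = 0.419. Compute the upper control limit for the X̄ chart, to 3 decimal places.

X̄̄ = (415.5 + 418.5 + 412.4 + 419.7 + 411.0 + 411.0 + 406.5 + 412.0) / 8 = 3306.6000 / 8 = 413.3250
R̄ = (22.8 + 37.3 + 26.1 + 37.6 + 30.4 + 56.5 + 19.9 + 30.9) / 8 = 261.5000 / 8 = 32.6875
UCL = X̄̄ + A₂·R̄ = 413.3250 + 0.419 × 32.6875 = 427.0211

427.021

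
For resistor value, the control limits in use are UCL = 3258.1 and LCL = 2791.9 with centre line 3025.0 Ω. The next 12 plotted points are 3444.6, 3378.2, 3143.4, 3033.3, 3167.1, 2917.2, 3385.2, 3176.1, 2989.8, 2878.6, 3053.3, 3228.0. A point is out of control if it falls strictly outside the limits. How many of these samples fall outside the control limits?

Compare each point to [2791.9, 3258.1]: sample 1 = 3444.6 > UCL; sample 2 = 3378.2 > UCL; sample 7 = 3385.2 > UCL.

3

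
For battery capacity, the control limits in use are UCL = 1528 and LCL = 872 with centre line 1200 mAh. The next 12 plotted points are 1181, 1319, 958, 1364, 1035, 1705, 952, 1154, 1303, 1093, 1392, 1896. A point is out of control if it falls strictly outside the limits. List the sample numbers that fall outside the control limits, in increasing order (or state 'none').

6, 12

Compare each point to [872, 1528]: sample 6 = 1705 > UCL; sample 12 = 1896 > UCL.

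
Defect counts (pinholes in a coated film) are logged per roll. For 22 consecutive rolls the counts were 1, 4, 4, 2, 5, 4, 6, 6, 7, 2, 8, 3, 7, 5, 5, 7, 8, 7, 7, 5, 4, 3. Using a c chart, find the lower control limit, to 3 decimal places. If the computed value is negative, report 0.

c̄ = (1 + 4 + 4 + 2 + 5 + 4 + 6 + 6 + 7 + 2 + 8 + 3 + 7 + 5 + 5 + 7 + 8 + 7 + 7 + 5 + 4 + 3) / 22 = 110 / 22 = 5.0000
LCL = c̄ − 3√c̄ = 5.0000 − 3 × 2.2361 = -1.7082 → 0 (cannot be negative)

0.000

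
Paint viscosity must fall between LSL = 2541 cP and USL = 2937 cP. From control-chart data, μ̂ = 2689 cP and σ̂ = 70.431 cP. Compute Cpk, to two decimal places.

0.70

Cpu = (USL − μ̂) / (3σ̂) = (2937 − 2689) / (3 × 70.431) = 1.1737; Cpl = (μ̂ − LSL) / (3σ̂) = (2689 − 2541) / (3 × 70.431) = 0.7004; Cpk = min(Cpu, Cpl) = 0.7004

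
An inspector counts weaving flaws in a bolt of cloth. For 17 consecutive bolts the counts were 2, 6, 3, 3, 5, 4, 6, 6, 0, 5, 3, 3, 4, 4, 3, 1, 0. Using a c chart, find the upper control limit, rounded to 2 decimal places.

8.95

c̄ = (2 + 6 + 3 + 3 + 5 + 4 + 6 + 6 + 0 + 5 + 3 + 3 + 4 + 4 + 3 + 1 + 0) / 17 = 58 / 17 = 3.4118
UCL = c̄ + 3√c̄ = 3.4118 + 3 × √3.4118 = 3.4118 + 3 × 1.8471 = 8.9531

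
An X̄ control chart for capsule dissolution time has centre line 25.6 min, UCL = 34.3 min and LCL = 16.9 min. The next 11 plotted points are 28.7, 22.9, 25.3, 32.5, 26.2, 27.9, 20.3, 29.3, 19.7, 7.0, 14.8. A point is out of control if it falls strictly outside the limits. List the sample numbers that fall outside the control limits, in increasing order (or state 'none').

10, 11

Compare each point to [16.9, 34.3]: sample 10 = 7.0 < LCL; sample 11 = 14.8 < LCL.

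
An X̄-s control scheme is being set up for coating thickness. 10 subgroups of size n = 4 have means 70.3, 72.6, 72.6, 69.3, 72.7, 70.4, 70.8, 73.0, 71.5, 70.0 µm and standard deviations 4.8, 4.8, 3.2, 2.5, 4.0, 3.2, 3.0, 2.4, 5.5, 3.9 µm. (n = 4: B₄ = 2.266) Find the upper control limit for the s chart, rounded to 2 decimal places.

8.45

s̄ = (4.8 + 4.8 + 3.2 + 2.5 + 4.0 + 3.2 + 3.0 + 2.4 + 5.5 + 3.9) / 10 = 3.7300
UCL_s = B₄·s̄ = 2.266 × 3.7300 = 8.4522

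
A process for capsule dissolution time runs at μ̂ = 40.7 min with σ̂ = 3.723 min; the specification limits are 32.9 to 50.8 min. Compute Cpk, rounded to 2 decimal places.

0.70

Cpu = (USL − μ̂) / (3σ̂) = (50.8 − 40.7) / (3 × 3.723) = 0.9043; Cpl = (μ̂ − LSL) / (3σ̂) = (40.7 − 32.9) / (3 × 3.723) = 0.6984; Cpk = min(Cpu, Cpl) = 0.6984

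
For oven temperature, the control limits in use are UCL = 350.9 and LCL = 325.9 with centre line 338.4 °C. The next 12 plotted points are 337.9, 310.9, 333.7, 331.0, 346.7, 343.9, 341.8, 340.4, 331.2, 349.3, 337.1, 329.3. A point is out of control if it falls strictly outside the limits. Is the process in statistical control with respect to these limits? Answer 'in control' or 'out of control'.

out of control

Compare each point to [325.9, 350.9]: sample 2 = 310.9 < LCL.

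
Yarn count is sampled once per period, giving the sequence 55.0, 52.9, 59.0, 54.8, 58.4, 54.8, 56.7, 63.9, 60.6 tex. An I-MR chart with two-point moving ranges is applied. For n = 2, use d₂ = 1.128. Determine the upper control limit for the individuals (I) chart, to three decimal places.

X̄ = (55.0 + 52.9 + 59.0 + 54.8 + 58.4 + 54.8 + 56.7 + 63.9 + 60.6) / 9 = 57.3444
Moving ranges: 2.1, 6.1, 4.2, 3.6, 3.6, 1.9, 7.2, 3.3; M̄R̄ = 32.0000 / 8 = 4.0000
UCL = X̄ + 3·M̄R̄/d₂ = 57.3444 + 3 × 4.0000 / 1.128 = 67.9827

67.983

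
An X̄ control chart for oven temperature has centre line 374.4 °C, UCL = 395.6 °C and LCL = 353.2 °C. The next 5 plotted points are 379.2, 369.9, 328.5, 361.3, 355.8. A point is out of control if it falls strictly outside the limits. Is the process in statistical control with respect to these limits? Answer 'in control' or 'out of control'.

Compare each point to [353.2, 395.6]: sample 3 = 328.5 < LCL.

out of control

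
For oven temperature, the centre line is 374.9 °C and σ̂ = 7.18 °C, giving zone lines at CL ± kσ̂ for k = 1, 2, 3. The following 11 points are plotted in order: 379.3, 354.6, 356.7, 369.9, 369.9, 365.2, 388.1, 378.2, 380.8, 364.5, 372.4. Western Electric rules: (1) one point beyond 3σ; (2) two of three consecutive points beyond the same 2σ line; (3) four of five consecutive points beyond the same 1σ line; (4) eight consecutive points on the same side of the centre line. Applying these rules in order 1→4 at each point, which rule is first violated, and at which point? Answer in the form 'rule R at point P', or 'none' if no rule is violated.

Zone of each point (C = within 1σ̂, B = 1σ̂–2σ̂, A = 2σ̂–3σ̂, * = beyond 3σ̂; sign = side of CL): 1:+C, 2:-A, 3:-A, 4:-C, 5:-C, 6:-B, 7:+B, 8:+C, 9:+C, 10:-B, 11:-C
Rule 2 (two of three consecutive points beyond the same 2σ limit) is satisfied at point 3.

rule 2 at point 3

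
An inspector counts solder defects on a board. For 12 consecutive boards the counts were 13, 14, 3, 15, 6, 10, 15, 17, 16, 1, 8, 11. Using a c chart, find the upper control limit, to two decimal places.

c̄ = (13 + 14 + 3 + 15 + 6 + 10 + 15 + 17 + 16 + 1 + 8 + 11) / 12 = 129 / 12 = 10.7500
UCL = c̄ + 3√c̄ = 10.7500 + 3 × √10.7500 = 10.7500 + 3 × 3.2787 = 20.5862

20.59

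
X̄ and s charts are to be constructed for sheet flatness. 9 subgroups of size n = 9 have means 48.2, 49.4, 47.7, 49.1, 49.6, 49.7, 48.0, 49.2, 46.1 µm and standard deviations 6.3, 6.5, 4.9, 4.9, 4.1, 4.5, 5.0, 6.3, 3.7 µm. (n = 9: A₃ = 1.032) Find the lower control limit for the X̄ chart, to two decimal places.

43.26

X̄̄ = (48.2 + 49.4 + 47.7 + 49.1 + 49.6 + 49.7 + 48.0 + 49.2 + 46.1) / 9 = 48.5556
s̄ = (6.3 + 6.5 + 4.9 + 4.9 + 4.1 + 4.5 + 5.0 + 6.3 + 3.7) / 9 = 5.1333
LCL = X̄̄ − A₃·s̄ = 48.5556 − 1.032 × 5.1333 = 43.2580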